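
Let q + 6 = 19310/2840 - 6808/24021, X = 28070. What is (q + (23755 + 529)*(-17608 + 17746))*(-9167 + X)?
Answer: 144051664327113283/2273988 ≈ 6.3348e+10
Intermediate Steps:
q = 3519295/6821964 (q = -6 + (19310/2840 - 6808/24021) = -6 + (19310*(1/2840) - 6808*1/24021) = -6 + (1931/284 - 6808/24021) = -6 + 44451079/6821964 = 3519295/6821964 ≈ 0.51588)
(q + (23755 + 529)*(-17608 + 17746))*(-9167 + X) = (3519295/6821964 + (23755 + 529)*(-17608 + 17746))*(-9167 + 28070) = (3519295/6821964 + 24284*138)*18903 = (3519295/6821964 + 3351192)*18903 = (22861714700383/6821964)*18903 = 144051664327113283/2273988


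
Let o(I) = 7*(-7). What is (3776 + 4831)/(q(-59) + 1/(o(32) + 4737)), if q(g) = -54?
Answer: -40349616/253151 ≈ -159.39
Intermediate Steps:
o(I) = -49
(3776 + 4831)/(q(-59) + 1/(o(32) + 4737)) = (3776 + 4831)/(-54 + 1/(-49 + 4737)) = 8607/(-54 + 1/4688) = 8607/(-253151/4688) = 8607*(-4688/253151) = -40349616/253151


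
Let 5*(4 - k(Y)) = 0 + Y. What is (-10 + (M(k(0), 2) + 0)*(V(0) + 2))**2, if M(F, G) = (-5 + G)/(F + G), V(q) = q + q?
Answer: 121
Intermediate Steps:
k(Y) = 4 - Y/5 (k(Y) = 4 - (0 + Y)/5 = 4 - Y/5)
V(q) = 2*q
M(F, G) = (-5 + G)/(F + G)
(-10 + (M(k(0), 2) + 0)*(V(0) + 2))**2 = (-10 + ((-5 + 2)/((4 - 1/5*0) + 2) + 0)*(2*0 + 2))**2 = (-10 + (-3/((4 + 0) + 2) + 0)*(0 + 2))**2 = (-10 + (-3/(4 + 2) + 0)*2)**2 = (-10 + (-3/6 + 0)*2)**2 = (-10 + ((1/6)*(-3) + 0)*2)**2 = (-10 + (-1/2 + 0)*2)**2 = (-10 - 1/2*2)**2 = (-10 - 1)**2 = (-11)**2 = 121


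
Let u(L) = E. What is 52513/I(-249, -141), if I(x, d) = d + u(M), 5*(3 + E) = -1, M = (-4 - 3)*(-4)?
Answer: -262565/721 ≈ -364.17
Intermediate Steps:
M = 28 (M = -7*(-4) = 28)
E = -16/5 (E = -3 + (⅕)*(-1) = -3 - ⅕ = -16/5 ≈ -3.2000)
u(L) = -16/5
I(x, d) = -16/5 + d (I(x, d) = d - 16/5 = -16/5 + d)
52513/I(-249, -141) = 52513/(-16/5 - 141) = 52513/(-721/5) = 52513*(-5/721) = -262565/721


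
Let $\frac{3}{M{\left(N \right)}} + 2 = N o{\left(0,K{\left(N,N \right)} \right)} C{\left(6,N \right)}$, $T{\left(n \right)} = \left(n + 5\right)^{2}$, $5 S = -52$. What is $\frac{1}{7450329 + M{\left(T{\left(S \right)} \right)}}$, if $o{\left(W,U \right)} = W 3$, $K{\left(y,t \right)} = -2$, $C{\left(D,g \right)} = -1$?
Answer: $\frac{2}{14900655} \approx 1.3422 \cdot 10^{-7}$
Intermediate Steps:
$S = - \frac{52}{5}$ ($S = \frac{1}{5} \left(-52\right) = - \frac{52}{5} \approx -10.4$)
$T{\left(n \right)} = \left(5 + n\right)^{2}$
$o{\left(W,U \right)} = 3 W$
$M{\left(N \right)} = - \frac{3}{2}$ ($M{\left(N \right)} = \frac{3}{-2 + N 3 \cdot 0 \left(-1\right)} = \frac{3}{-2 + N 0 \left(-1\right)} = \frac{3}{-2 + 0 \left(-1\right)} = \frac{3}{-2 + 0} = \frac{3}{-2} = 3 \left(- \frac{1}{2}\right) = - \frac{3}{2}$)
$\frac{1}{7450329 + M{\left(T{\left(S \right)} \right)}} = \frac{1}{7450329 - \frac{3}{2}} = \frac{1}{\frac{14900655}{2}} = \frac{2}{14900655}$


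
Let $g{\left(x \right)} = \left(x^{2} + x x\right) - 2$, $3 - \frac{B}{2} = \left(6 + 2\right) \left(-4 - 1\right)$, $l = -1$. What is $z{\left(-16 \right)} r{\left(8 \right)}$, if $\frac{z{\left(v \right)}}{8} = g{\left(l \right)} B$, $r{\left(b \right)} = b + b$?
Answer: $0$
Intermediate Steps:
$r{\left(b \right)} = 2 b$
$B = 86$ ($B = 6 - 2 \left(6 + 2\right) \left(-4 - 1\right) = 6 - 2 \cdot 8 \left(-5\right) = 6 - -80 = 6 + 80 = 86$)
$g{\left(x \right)} = -2 + 2 x^{2}$ ($g{\left(x \right)} = \left(x^{2} + x^{2}\right) - 2 = 2 x^{2} - 2 = -2 + 2 x^{2}$)
$z{\left(v \right)} = 0$ ($z{\left(v \right)} = 8 \left(-2 + 2 \left(-1\right)^{2}\right) 86 = 8 \left(-2 + 2 \cdot 1\right) 86 = 8 \left(-2 + 2\right) 86 = 8 \cdot 0 \cdot 86 = 8 \cdot 0 = 0$)
$z{\left(-16 \right)} r{\left(8 \right)} = 0 \cdot 2 \cdot 8 = 0 \cdot 16 = 0$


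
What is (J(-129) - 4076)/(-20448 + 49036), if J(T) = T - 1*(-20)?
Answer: -4185/28588 ≈ -0.14639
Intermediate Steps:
J(T) = 20 + T (J(T) = T + 20 = 20 + T)
(J(-129) - 4076)/(-20448 + 49036) = ((20 - 129) - 4076)/(-20448 + 49036) = (-109 - 4076)/28588 = -4185*1/28588 = -4185/28588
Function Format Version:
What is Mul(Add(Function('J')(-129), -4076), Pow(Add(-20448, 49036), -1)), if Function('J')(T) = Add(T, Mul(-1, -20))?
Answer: Rational(-4185, 28588) ≈ -0.14639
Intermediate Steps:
Function('J')(T) = Add(20, T) (Function('J')(T) = Add(T, 20) = Add(20, T))
Mul(Add(Function('J')(-129), -4076), Pow(Add(-20448, 49036), -1)) = Mul(Add(Add(20, -129), -4076), Pow(Add(-20448, 49036), -1)) = Mul(Add(-109, -4076), Pow(28588, -1)) = Mul(-4185, Rational(1, 28588)) = Rational(-4185, 28588)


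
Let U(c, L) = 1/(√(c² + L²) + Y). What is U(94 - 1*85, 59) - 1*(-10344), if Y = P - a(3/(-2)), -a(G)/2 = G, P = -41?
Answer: 8409694/813 + √3562/1626 ≈ 10344.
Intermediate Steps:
a(G) = -2*G
Y = -44 (Y = -41 - (-2)*3/(-2) = -41 - (-2)*3*(-½) = -41 - (-2)*(-3)/2 = -41 - 1*3 = -41 - 3 = -44)
U(c, L) = 1/(-44 + √(L² + c²)) (U(c, L) = 1/(√(c² + L²) - 44) = 1/(√(L² + c²) - 44) = 1/(-44 + √(L² + c²)))
U(94 - 1*85, 59) - 1*(-10344) = 1/(-44 + √(59² + (94 - 1*85)²)) - 1*(-10344) = 1/(-44 + √(3481 + (94 - 85)²)) + 10344 = 1/(-44 + √(3481 + 9²)) + 10344 = 1/(-44 + √(3481 + 81)) + 10344 = 1/(-44 + √3562) + 10344 = 10344 + 1/(-44 + √3562)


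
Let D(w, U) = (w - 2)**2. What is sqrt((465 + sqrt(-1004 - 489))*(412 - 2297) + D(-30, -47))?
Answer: sqrt(-875501 - 1885*I*sqrt(1493)) ≈ 38.887 - 936.49*I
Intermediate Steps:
D(w, U) = (-2 + w)**2
sqrt((465 + sqrt(-1004 - 489))*(412 - 2297) + D(-30, -47)) = sqrt((465 + sqrt(-1004 - 489))*(412 - 2297) + (-2 - 30)**2) = sqrt((465 + sqrt(-1493))*(-1885) + (-32)**2) = sqrt((465 + I*sqrt(1493))*(-1885) + 1024) = sqrt((-876525 - 1885*I*sqrt(1493)) + 1024) = sqrt(-875501 - 1885*I*sqrt(1493))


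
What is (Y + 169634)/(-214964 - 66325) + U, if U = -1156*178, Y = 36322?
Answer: -19293493636/93763 ≈ -2.0577e+5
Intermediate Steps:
U = -205768
(Y + 169634)/(-214964 - 66325) + U = (36322 + 169634)/(-214964 - 66325) - 205768 = 205956/(-281289) - 205768 = 205956*(-1/281289) - 205768 = -68652/93763 - 205768 = -19293493636/93763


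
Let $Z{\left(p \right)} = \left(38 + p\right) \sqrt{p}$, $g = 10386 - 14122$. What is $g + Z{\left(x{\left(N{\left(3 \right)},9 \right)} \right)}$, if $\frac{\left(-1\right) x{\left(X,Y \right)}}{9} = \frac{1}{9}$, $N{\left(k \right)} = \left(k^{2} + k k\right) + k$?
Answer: $-3736 + 37 i \approx -3736.0 + 37.0 i$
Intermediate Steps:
$N{\left(k \right)} = k + 2 k^{2}$ ($N{\left(k \right)} = \left(k^{2} + k^{2}\right) + k = 2 k^{2} + k = k + 2 k^{2}$)
$x{\left(X,Y \right)} = -1$ ($x{\left(X,Y \right)} = - \frac{9}{9} = \left(-9\right) \frac{1}{9} = -1$)
$g = -3736$ ($g = 10386 - 14122 = -3736$)
$Z{\left(p \right)} = \sqrt{p} \left(38 + p\right)$
$g + Z{\left(x{\left(N{\left(3 \right)},9 \right)} \right)} = -3736 + \sqrt{-1} \left(38 - 1\right) = -3736 + i 37 = -3736 + 37 i$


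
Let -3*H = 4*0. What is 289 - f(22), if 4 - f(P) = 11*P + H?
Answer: 527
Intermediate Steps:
H = 0 (H = -4*0/3 = -⅓*0 = 0)
f(P) = 4 - 11*P (f(P) = 4 - (11*P + 0) = 4 - 11*P)
289 - f(22) = 289 - (4 - 11*22) = 289 - (4 - 242) = 289 - 1*(-238) = 289 + 238 = 527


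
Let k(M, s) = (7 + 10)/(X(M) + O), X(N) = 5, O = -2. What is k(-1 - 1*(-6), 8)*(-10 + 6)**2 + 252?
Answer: 1028/3 ≈ 342.67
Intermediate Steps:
k(M, s) = 17/3 (k(M, s) = (7 + 10)/(5 - 2) = 17/3)
k(-1 - 1*(-6), 8)*(-10 + 6)**2 + 252 = 17*(-10 + 6)**2/3 + 252 = (17/3)*(-4)**2 + 252 = (17/3)*16 + 252 = 272/3 + 252 = 1028/3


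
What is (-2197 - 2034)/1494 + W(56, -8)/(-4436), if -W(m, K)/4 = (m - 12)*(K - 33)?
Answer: -7387355/1656846 ≈ -4.4587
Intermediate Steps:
W(m, K) = -4*(-33 + K)*(-12 + m) (W(m, K) = -4*(m - 12)*(K - 33) = -4*(-12 + m)*(-33 + K) = -4*(-33 + K)*(-12 + m))
(-2197 - 2034)/1494 + W(56, -8)/(-4436) = (-2197 - 2034)/1494 + (-1584 + 48*(-8) + 132*56 - 4*(-8)*56)/(-4436) = -4231*1/1494 + (-1584 - 384 + 7392 + 1792)*(-1/4436) = -4231/1494 + 7216*(-1/4436) = -4231/1494 - 1804/1109 = -7387355/1656846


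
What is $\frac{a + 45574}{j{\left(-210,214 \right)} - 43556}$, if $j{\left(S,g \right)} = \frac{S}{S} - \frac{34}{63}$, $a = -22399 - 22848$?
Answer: $- \frac{20601}{2743999} \approx -0.0075077$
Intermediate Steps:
$a = -45247$ ($a = -22399 - 22848 = -45247$)
$j{\left(S,g \right)} = \frac{29}{63}$ ($j{\left(S,g \right)} = 1 - \frac{34}{63} = \frac{29}{63}$)
$\frac{a + 45574}{j{\left(-210,214 \right)} - 43556} = \frac{-45247 + 45574}{\frac{29}{63} - 43556} = \frac{327}{- \frac{2743999}{63}} = 327 \left(- \frac{63}{2743999}\right) = - \frac{20601}{2743999}$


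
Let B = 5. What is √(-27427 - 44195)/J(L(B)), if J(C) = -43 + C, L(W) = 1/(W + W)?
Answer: -10*I*√7958/143 ≈ -6.2383*I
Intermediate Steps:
L(W) = 1/(2*W)
√(-27427 - 44195)/J(L(B)) = √(-27427 - 44195)/(-43 + (½)/5) = √(-71622)/(-43 + (½)*(⅕)) = (3*I*√7958)/(-43 + ⅒) = (3*I*√7958)/(-429/10) = (3*I*√7958)*(-10/429) = -10*I*√7958/143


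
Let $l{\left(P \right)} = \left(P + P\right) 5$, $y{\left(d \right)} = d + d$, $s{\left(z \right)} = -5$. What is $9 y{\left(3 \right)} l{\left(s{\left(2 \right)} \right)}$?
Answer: $-2700$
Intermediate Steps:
$y{\left(d \right)} = 2 d$
$l{\left(P \right)} = 10 P$ ($l{\left(P \right)} = 2 P 5 = 10 P$)
$9 y{\left(3 \right)} l{\left(s{\left(2 \right)} \right)} = 9 \cdot 2 \cdot 3 \cdot 10 \left(-5\right) = 9 \cdot 6 \left(-50\right) = 54 \left(-50\right) = -2700$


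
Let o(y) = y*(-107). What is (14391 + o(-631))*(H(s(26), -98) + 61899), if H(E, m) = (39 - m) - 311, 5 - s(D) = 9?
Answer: 5055771300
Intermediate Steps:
o(y) = -107*y
s(D) = -4 (s(D) = 5 - 1*9 = 5 - 9 = -4)
H(E, m) = -272 - m
(14391 + o(-631))*(H(s(26), -98) + 61899) = (14391 - 107*(-631))*((-272 - 1*(-98)) + 61899) = (14391 + 67517)*((-272 + 98) + 61899) = 81908*(-174 + 61899) = 81908*61725 = 5055771300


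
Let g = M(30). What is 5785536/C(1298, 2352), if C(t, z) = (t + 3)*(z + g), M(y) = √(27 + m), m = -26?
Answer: 5785536/3061253 ≈ 1.8899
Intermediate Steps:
M(y) = 1 (M(y) = √(27 - 26) = √1 = 1)
g = 1
C(t, z) = (1 + z)*(3 + t) (C(t, z) = (t + 3)*(z + 1) = (3 + t)*(1 + z) = (1 + z)*(3 + t))
5785536/C(1298, 2352) = 5785536/(3 + 1298 + 3*2352 + 1298*2352) = 5785536/(3 + 1298 + 7056 + 3052896) = 5785536/3061253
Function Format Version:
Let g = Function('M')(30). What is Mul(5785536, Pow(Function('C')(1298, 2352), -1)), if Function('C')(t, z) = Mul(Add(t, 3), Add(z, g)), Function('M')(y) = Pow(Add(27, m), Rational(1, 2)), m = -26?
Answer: Rational(5785536, 3061253) ≈ 1.8899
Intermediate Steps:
Function('M')(y) = 1 (Function('M')(y) = Pow(Add(27, -26), Rational(1, 2)) = Pow(1, Rational(1, 2)) = 1)
g = 1
Function('C')(t, z) = Mul(Add(1, z), Add(3, t)) (Function('C')(t, z) = Mul(Add(t, 3), Add(z, 1)) = Mul(Add(3, t), Add(1, z)) = Mul(Add(1, z), Add(3, t)))
Mul(5785536, Pow(Function('C')(1298, 2352), -1)) = Mul(5785536, Pow(Add(3, 1298, Mul(3, 2352), Mul(1298, 2352)), -1)) = Mul(5785536, Pow(Add(3, 1298, 7056, 3052896), -1)) = Mul(5785536, Pow(3061253, -1)) = Mul(5785536, Rational(1, 3061253)) = Rational(5785536, 3061253)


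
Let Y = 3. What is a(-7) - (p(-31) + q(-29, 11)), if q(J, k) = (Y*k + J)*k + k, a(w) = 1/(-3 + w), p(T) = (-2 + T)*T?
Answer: -10781/10 ≈ -1078.1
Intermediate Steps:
p(T) = T*(-2 + T)
q(J, k) = k + k*(J + 3*k) (q(J, k) = (3*k + J)*k + k = (J + 3*k)*k + k = k*(J + 3*k) + k = k + k*(J + 3*k))
a(-7) - (p(-31) + q(-29, 11)) = 1/(-3 - 7) - (-31*(-2 - 31) + 11*(1 - 29 + 3*11)) = 1/(-10) - (-31*(-33) + 11*(1 - 29 + 33)) = -⅒ - (1023 + 11*5) = -⅒ - (1023 + 55) = -⅒ - 1*1078 = -⅒ - 1078 = -10781/10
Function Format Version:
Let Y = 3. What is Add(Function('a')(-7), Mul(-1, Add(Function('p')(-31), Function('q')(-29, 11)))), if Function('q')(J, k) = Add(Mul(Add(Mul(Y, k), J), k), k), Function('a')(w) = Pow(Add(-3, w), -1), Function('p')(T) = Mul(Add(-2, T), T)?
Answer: Rational(-10781, 10) ≈ -1078.1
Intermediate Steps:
Function('p')(T) = Mul(T, Add(-2, T))
Function('q')(J, k) = Add(k, Mul(k, Add(J, Mul(3, k)))) (Function('q')(J, k) = Add(Mul(Add(Mul(3, k), J), k), k) = Add(Mul(Add(J, Mul(3, k)), k), k) = Add(Mul(k, Add(J, Mul(3, k))), k) = Add(k, Mul(k, Add(J, Mul(3, k)))))
Add(Function('a')(-7), Mul(-1, Add(Function('p')(-31), Function('q')(-29, 11)))) = Add(Pow(Add(-3, -7), -1), Mul(-1, Add(Mul(-31, Add(-2, -31)), Mul(11, Add(1, -29, Mul(3, 11)))))) = Add(Pow(-10, -1), Mul(-1, Add(Mul(-31, -33), Mul(11, Add(1, -29, 33))))) = Add(Rational(-1, 10), Mul(-1, Add(1023, Mul(11, 5)))) = Add(Rational(-1, 10), Mul(-1, Add(1023, 55))) = Add(Rational(-1, 10), Mul(-1, 1078)) = Add(Rational(-1, 10), -1078) = Rational(-10781, 10)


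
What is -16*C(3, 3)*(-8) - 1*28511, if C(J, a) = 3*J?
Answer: -27359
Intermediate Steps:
-16*C(3, 3)*(-8) - 1*28511 = -48*3*(-8) - 1*28511 = -16*9*(-8) - 28511 = -144*(-8) - 28511 = 1152 - 28511 = -27359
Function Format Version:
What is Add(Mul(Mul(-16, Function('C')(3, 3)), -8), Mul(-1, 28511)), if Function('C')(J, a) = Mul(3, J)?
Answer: -27359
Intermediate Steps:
Add(Mul(Mul(-16, Function('C')(3, 3)), -8), Mul(-1, 28511)) = Add(Mul(Mul(-16, Mul(3, 3)), -8), Mul(-1, 28511)) = Add(Mul(Mul(-16, 9), -8), -28511) = Add(Mul(-144, -8), -28511) = Add(1152, -28511) = -27359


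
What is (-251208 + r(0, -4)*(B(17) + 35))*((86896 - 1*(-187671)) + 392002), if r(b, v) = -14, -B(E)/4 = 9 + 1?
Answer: -167400805522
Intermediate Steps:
B(E) = -40 (B(E) = -4*(9 + 1) = -4*10 = -40)
(-251208 + r(0, -4)*(B(17) + 35))*((86896 - 1*(-187671)) + 392002) = (-251208 - 14*(-40 + 35))*((86896 - 1*(-187671)) + 392002) = (-251208 - 14*(-5))*((86896 + 187671) + 392002) = (-251208 + 70)*(274567 + 392002) = -251138*666569 = -167400805522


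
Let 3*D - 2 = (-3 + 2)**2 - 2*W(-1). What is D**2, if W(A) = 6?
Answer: 9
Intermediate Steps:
D = -3 (D = 2/3 + ((-3 + 2)**2 - 2*6)/3 = 2/3 + ((-1)**2 - 12)/3 = 2/3 + (1 - 12)/3 = 2/3 + (1/3)*(-11) = 2/3 - 11/3 = -3)
D**2 = (-3)**2 = 9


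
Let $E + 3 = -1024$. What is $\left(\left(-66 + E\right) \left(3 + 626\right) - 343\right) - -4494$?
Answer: $-683346$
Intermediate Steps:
$E = -1027$ ($E = -3 - 1024 = -1027$)
$\left(\left(-66 + E\right) \left(3 + 626\right) - 343\right) - -4494 = \left(\left(-66 - 1027\right) \left(3 + 626\right) - 343\right) - -4494 = \left(\left(-1093\right) 629 - 343\right) + 4494 = \left(-687497 - 343\right) + 4494 = -687840 + 4494 = -683346$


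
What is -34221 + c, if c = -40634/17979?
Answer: -615299993/17979 ≈ -34223.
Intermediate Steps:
c = -40634/17979 (c = -40634*1/17979 = -40634/17979 ≈ -2.2601)
-34221 + c = -34221 - 40634/17979 = -615299993/17979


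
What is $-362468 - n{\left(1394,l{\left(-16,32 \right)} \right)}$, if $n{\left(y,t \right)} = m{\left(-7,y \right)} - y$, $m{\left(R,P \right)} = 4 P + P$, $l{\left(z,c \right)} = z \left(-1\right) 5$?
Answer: $-368044$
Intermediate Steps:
$l{\left(z,c \right)} = - 5 z$ ($l{\left(z,c \right)} = - z 5 = - 5 z$)
$m{\left(R,P \right)} = 5 P$
$n{\left(y,t \right)} = 4 y$ ($n{\left(y,t \right)} = 5 y - y = 4 y$)
$-362468 - n{\left(1394,l{\left(-16,32 \right)} \right)} = -362468 - 4 \cdot 1394 = -362468 - 5576 = -368044$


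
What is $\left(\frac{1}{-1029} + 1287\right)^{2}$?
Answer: $\frac{1753828759684}{1058841} \approx 1.6564 \cdot 10^{6}$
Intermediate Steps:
$\left(\frac{1}{-1029} + 1287\right)^{2} = \left(- \frac{1}{1029} + 1287\right)^{2} = \left(\frac{1324322}{1029}\right)^{2} = \frac{1753828759684}{1058841}$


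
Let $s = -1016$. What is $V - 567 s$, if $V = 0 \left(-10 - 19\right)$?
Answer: $576072$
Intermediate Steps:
$V = 0$ ($V = 0 \left(-29\right) = 0$)
$V - 567 s = 0 - -576072 = 0 + 576072 = 576072$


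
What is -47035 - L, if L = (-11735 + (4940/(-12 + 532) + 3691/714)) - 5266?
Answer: -10727375/357 ≈ -30049.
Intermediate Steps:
L = -6064120/357 (L = (-11735 + (4940/520 + 3691*(1/714))) - 5266 = (-11735 + (4940*(1/520) + 3691/714)) - 5266 = (-11735 + (19/2 + 3691/714)) - 5266 = (-11735 + 5237/357) - 5266 = -4184158/357 - 5266 = -6064120/357 ≈ -16986.)
-47035 - L = -47035 - 1*(-6064120/357) = -47035 + 6064120/357 = -10727375/357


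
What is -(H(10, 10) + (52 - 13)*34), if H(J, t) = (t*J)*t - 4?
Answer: -2322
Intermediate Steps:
H(J, t) = -4 + J*t² (H(J, t) = (J*t)*t - 4 = J*t² - 4 = -4 + J*t²)
-(H(10, 10) + (52 - 13)*34) = -((-4 + 10*10²) + (52 - 13)*34) = -((-4 + 10*100) + 39*34) = -((-4 + 1000) + 1326) = -(996 + 1326) = -1*2322 = -2322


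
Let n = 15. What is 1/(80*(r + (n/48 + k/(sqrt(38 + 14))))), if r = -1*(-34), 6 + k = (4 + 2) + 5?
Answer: 7137/19583065 - 8*sqrt(13)/3916613 ≈ 0.00035708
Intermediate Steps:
k = 5 (k = -6 + ((4 + 2) + 5) = -6 + (6 + 5) = -6 + 11 = 5)
r = 34
1/(80*(r + (n/48 + k/(sqrt(38 + 14))))) = 1/(80*(34 + (15/48 + 5/(sqrt(38 + 14))))) = 1/(80*(34 + (15*(1/48) + 5/(sqrt(52))))) = 1/(80*(34 + (5/16 + 5/((2*sqrt(13)))))) = 1/(80*(34 + (5/16 + 5*(sqrt(13)/26)))) = 1/(80*(34 + (5/16 + 5*sqrt(13)/26))) = 1/(80*(549/16 + 5*sqrt(13)/26)) = 1/(2745 + 200*sqrt(13)/13)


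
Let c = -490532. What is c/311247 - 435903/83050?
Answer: -176412183641/25849063350 ≈ -6.8247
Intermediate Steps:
c/311247 - 435903/83050 = -490532/311247 - 435903/83050 = -176412183641/25849063350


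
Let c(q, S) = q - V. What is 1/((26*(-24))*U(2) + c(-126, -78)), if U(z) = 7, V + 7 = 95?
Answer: -1/4582 ≈ -0.00021825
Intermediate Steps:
V = 88 (V = -7 + 95 = 88)
c(q, S) = -88 + q (c(q, S) = q - 1*88 = q - 88 = -88 + q)
1/((26*(-24))*U(2) + c(-126, -78)) = 1/((26*(-24))*7 + (-88 - 126)) = 1/(-624*7 - 214) = 1/(-4368 - 214) = 1/(-4582) = -1/4582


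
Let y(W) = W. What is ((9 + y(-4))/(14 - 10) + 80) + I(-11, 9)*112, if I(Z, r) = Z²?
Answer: 54533/4 ≈ 13633.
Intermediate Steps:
((9 + y(-4))/(14 - 10) + 80) + I(-11, 9)*112 = ((9 - 4)/(14 - 10) + 80) + (-11)²*112 = (5/4 + 80) + 121*112 = (5*(¼) + 80) + 13552 = (5/4 + 80) + 13552 = 325/4 + 13552 = 54533/4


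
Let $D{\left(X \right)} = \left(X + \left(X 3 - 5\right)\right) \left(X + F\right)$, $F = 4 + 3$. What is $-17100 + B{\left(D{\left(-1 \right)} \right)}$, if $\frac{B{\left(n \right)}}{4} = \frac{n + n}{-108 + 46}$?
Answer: $- \frac{529884}{31} \approx -17093.0$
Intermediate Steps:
$F = 7$
$D{\left(X \right)} = \left(-5 + 4 X\right) \left(7 + X\right)$ ($D{\left(X \right)} = \left(X + \left(X 3 - 5\right)\right) \left(X + 7\right) = \left(X + \left(3 X - 5\right)\right) \left(7 + X\right) = \left(X + \left(-5 + 3 X\right)\right) \left(7 + X\right) = \left(-5 + 4 X\right) \left(7 + X\right)$)
$B{\left(n \right)} = - \frac{4 n}{31}$ ($B{\left(n \right)} = 4 \frac{n + n}{-108 + 46} = 4 \frac{2 n}{-62} = 4 \cdot 2 n \left(- \frac{1}{62}\right) = 4 \left(- \frac{n}{31}\right) = - \frac{4 n}{31}$)
$-17100 + B{\left(D{\left(-1 \right)} \right)} = -17100 - \frac{4 \left(-35 + 4 \left(-1\right)^{2} + 23 \left(-1\right)\right)}{31} = -17100 - \frac{4 \left(-35 + 4 \cdot 1 - 23\right)}{31} = -17100 - \frac{4 \left(-35 + 4 - 23\right)}{31} = -17100 - - \frac{216}{31} = -17100 + \frac{216}{31} = - \frac{529884}{31}$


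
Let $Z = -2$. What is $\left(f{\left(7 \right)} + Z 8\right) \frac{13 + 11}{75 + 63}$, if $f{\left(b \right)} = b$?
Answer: $- \frac{36}{23} \approx -1.5652$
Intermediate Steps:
$\left(f{\left(7 \right)} + Z 8\right) \frac{13 + 11}{75 + 63} = \left(7 - 16\right) \frac{13 + 11}{75 + 63} = \left(7 - 16\right) \frac{24}{138} = - 9 \cdot 24 \cdot \frac{1}{138} = \left(-9\right) \frac{4}{23} = - \frac{36}{23}$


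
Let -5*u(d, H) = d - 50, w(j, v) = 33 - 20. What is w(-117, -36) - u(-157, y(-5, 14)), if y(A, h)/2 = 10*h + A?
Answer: -142/5 ≈ -28.400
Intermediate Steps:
w(j, v) = 13
y(A, h) = 2*A + 20*h (y(A, h) = 2*(10*h + A) = 2*(A + 10*h) = 2*A + 20*h)
u(d, H) = 10 - d/5 (u(d, H) = -(d - 50)/5 = -(-50 + d)/5 = 10 - d/5)
w(-117, -36) - u(-157, y(-5, 14)) = 13 - (10 - 1/5*(-157)) = 13 - (10 + 157/5) = 13 - 1*207/5 = 13 - 207/5 = -142/5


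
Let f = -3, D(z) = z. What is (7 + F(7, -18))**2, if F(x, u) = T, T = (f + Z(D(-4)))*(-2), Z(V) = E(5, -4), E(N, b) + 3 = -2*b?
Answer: 9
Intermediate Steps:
E(N, b) = -3 - 2*b
Z(V) = 5 (Z(V) = -3 - 2*(-4) = -3 + 8 = 5)
T = -4 (T = (-3 + 5)*(-2) = 2*(-2) = -4)
F(x, u) = -4
(7 + F(7, -18))**2 = (7 - 4)**2 = 3**2 = 9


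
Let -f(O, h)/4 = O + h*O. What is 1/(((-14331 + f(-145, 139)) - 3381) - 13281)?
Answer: 1/50207 ≈ 1.9918e-5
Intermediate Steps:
f(O, h) = -4*O - 4*O*h (f(O, h) = -4*(O + h*O) = -4*(O + O*h) = -4*O - 4*O*h)
1/(((-14331 + f(-145, 139)) - 3381) - 13281) = 1/(((-14331 - 4*(-145)*(1 + 139)) - 3381) - 13281) = 1/(((-14331 - 4*(-145)*140) - 3381) - 13281) = 1/(((-14331 + 81200) - 3381) - 13281) = 1/((66869 - 3381) - 13281) = 1/(63488 - 13281) = 1/50207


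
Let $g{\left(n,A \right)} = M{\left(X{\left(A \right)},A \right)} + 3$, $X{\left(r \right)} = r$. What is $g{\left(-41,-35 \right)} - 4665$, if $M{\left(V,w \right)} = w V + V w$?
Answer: $-2212$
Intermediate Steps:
$M{\left(V,w \right)} = 2 V w$ ($M{\left(V,w \right)} = V w + V w = 2 V w$)
$g{\left(n,A \right)} = 3 + 2 A^{2}$ ($g{\left(n,A \right)} = 2 A A + 3 = 2 A^{2} + 3 = 3 + 2 A^{2}$)
$g{\left(-41,-35 \right)} - 4665 = \left(3 + 2 \left(-35\right)^{2}\right) - 4665 = \left(3 + 2 \cdot 1225\right) - 4665 = \left(3 + 2450\right) - 4665 = 2453 - 4665 = -2212$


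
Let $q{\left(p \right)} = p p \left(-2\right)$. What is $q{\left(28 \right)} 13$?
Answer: $-20384$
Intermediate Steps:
$q{\left(p \right)} = - 2 p^{2}$ ($q{\left(p \right)} = p^{2} \left(-2\right) = - 2 p^{2}$)
$q{\left(28 \right)} 13 = - 2 \cdot 28^{2} \cdot 13 = \left(-2\right) 784 \cdot 13 = \left(-1568\right) 13 = -20384$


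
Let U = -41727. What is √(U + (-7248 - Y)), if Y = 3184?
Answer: I*√52159 ≈ 228.38*I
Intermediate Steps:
√(U + (-7248 - Y)) = √(-41727 + (-7248 - 1*3184)) = √(-41727 + (-7248 - 3184)) = √(-41727 - 10432) = √(-52159) = I*√52159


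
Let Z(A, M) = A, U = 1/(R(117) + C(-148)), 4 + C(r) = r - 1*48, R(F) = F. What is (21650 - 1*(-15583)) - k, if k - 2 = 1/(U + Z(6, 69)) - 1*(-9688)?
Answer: 13688788/497 ≈ 27543.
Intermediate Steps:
C(r) = -52 + r (C(r) = -4 + (r - 1*48) = -4 + (r - 48) = -4 + (-48 + r) = -52 + r)
U = -1/83 (U = 1/(117 + (-52 - 148)) = 1/(117 - 200) = 1/(-83) = -1/83 ≈ -0.012048)
k = 4816013/497 (k = 2 + (1/(-1/83 + 6) - 1*(-9688)) = 2 + (1/(497/83) + 9688) = 2 + (83/497 + 9688) = 2 + 4815019/497 = 4816013/497 ≈ 9690.2)
(21650 - 1*(-15583)) - k = (21650 - 1*(-15583)) - 1*4816013/497 = (21650 + 15583) - 4816013/497 = 37233 - 4816013/497 = 13688788/497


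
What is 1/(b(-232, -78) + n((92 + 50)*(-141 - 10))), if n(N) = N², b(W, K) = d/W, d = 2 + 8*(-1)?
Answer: 116/53332086227 ≈ 2.1750e-9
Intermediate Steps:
d = -6 (d = 2 - 8 = -6)
b(W, K) = -6/W
1/(b(-232, -78) + n((92 + 50)*(-141 - 10))) = 1/(-6/(-232) + ((92 + 50)*(-141 - 10))²) = 1/(-6*(-1/232) + (142*(-151))²) = 1/(3/116 + (-21442)²) = 1/(3/116 + 459759364) = 1/(53332086227/116) = 116/53332086227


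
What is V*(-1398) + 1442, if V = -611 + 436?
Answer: 246092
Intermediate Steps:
V = -175
V*(-1398) + 1442 = -175*(-1398) + 1442 = 244650 + 1442 = 246092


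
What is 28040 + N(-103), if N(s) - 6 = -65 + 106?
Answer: 28087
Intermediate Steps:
N(s) = 47 (N(s) = 6 + (-65 + 106) = 6 + 41 = 47)
28040 + N(-103) = 28040 + 47 = 28087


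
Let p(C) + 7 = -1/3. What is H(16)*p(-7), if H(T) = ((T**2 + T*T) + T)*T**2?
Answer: -991232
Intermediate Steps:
H(T) = T**2*(T + 2*T**2) (H(T) = ((T**2 + T**2) + T)*T**2 = (2*T**2 + T)*T**2 = (T + 2*T**2)*T**2 = T**2*(T + 2*T**2))
p(C) = -22/3 (p(C) = -7 - 1/3 = -22/3)
H(16)*p(-7) = (16**3*(1 + 2*16))*(-22/3) = (4096*(1 + 32))*(-22/3) = (4096*33)*(-22/3) = 135168*(-22/3) = -991232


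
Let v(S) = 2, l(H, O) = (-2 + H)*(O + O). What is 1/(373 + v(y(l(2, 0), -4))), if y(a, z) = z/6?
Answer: 1/375 ≈ 0.0026667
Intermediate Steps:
l(H, O) = 2*O*(-2 + H) (l(H, O) = (-2 + H)*(2*O) = 2*O*(-2 + H))
y(a, z) = z/6 (y(a, z) = z*(⅙) = z/6)
1/(373 + v(y(l(2, 0), -4))) = 1/(373 + 2) = 1/375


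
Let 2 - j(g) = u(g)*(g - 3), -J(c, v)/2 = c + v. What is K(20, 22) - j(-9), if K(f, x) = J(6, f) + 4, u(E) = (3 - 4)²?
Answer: -62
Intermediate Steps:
u(E) = 1 (u(E) = (-1)² = 1)
J(c, v) = -2*c - 2*v (J(c, v) = -2*(c + v) = -2*c - 2*v)
j(g) = 5 - g (j(g) = 2 - (g - 3) = 2 - (-3 + g) = 2 + (3 - g) = 5 - g)
K(f, x) = -8 - 2*f (K(f, x) = (-2*6 - 2*f) + 4 = (-12 - 2*f) + 4 = -8 - 2*f)
K(20, 22) - j(-9) = (-8 - 2*20) - (5 - 1*(-9)) = (-8 - 40) - (5 + 9) = -48 - 1*14 = -48 - 14 = -62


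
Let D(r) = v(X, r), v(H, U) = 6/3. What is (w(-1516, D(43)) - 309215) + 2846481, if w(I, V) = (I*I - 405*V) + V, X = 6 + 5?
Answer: 4834714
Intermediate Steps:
X = 11
v(H, U) = 2 (v(H, U) = 6*(1/3) = 2)
D(r) = 2
w(I, V) = I**2 - 404*V (w(I, V) = (I**2 - 405*V) + V = I**2 - 404*V)
(w(-1516, D(43)) - 309215) + 2846481 = (((-1516)**2 - 404*2) - 309215) + 2846481 = ((2298256 - 808) - 309215) + 2846481 = (2297448 - 309215) + 2846481 = 1988233 + 2846481 = 4834714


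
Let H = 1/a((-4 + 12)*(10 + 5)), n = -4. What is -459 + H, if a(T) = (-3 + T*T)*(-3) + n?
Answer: -19826506/43195 ≈ -459.00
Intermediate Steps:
a(T) = 5 - 3*T² (a(T) = (-3 + T*T)*(-3) - 4 = (-3 + T²)*(-3) - 4 = (9 - 3*T²) - 4 = 5 - 3*T²)
H = -1/43195 (H = 1/(5 - 3*(-4 + 12)²*(10 + 5)²) = 1/(5 - 3*(8*15)²) = 1/(5 - 3*120²) = 1/(5 - 3*14400) = 1/(5 - 43200) = 1/(-43195) = -1/43195 ≈ -2.3151e-5)
-459 + H = -459 - 1/43195 = -19826506/43195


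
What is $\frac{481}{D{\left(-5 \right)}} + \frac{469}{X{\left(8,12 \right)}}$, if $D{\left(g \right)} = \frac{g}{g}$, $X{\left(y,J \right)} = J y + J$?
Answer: $\frac{52417}{108} \approx 485.34$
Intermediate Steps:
$X{\left(y,J \right)} = J + J y$
$D{\left(g \right)} = 1$
$\frac{481}{D{\left(-5 \right)}} + \frac{469}{X{\left(8,12 \right)}} = \frac{481}{1} + \frac{469}{12 \left(1 + 8\right)} = 481 \cdot 1 + \frac{469}{12 \cdot 9} = 481 + \frac{469}{108} = \frac{52417}{108}$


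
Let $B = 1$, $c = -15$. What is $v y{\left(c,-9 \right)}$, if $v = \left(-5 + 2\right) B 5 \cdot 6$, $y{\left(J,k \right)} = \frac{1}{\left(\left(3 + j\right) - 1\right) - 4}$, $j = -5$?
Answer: $\frac{90}{7} \approx 12.857$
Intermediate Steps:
$y{\left(J,k \right)} = - \frac{1}{7}$ ($y{\left(J,k \right)} = \frac{1}{\left(\left(3 - 5\right) - 1\right) - 4} = \frac{1}{\left(-2 - 1\right) - 4} = \frac{1}{-3 - 4} = \frac{1}{-7} = - \frac{1}{7}$)
$v = -90$ ($v = \left(-5 + 2\right) 1 \cdot 5 \cdot 6 = \left(-3\right) 1 \cdot 5 \cdot 6 = \left(-3\right) 5 \cdot 6 = \left(-15\right) 6 = -90$)
$v y{\left(c,-9 \right)} = \left(-90\right) \left(- \frac{1}{7}\right) = \frac{90}{7}$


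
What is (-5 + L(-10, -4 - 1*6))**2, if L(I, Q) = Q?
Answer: 225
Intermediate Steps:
(-5 + L(-10, -4 - 1*6))**2 = (-5 + (-4 - 1*6))**2 = (-5 + (-4 - 6))**2 = (-5 - 10)**2 = (-15)**2 = 225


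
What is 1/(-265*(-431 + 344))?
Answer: 1/23055 ≈ 4.3375e-5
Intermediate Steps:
1/(-265*(-431 + 344)) = 1/(-265*(-87)) = 1/23055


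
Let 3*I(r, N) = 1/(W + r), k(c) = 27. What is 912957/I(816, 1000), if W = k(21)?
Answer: 2308868253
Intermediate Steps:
W = 27
I(r, N) = 1/(3*(27 + r))
912957/I(816, 1000) = 912957/((1/(3*(27 + 816)))) = 912957/(((⅓)/843)) = 912957/(((⅓)*(1/843))) = 912957/(1/2529) = 912957*2529 = 2308868253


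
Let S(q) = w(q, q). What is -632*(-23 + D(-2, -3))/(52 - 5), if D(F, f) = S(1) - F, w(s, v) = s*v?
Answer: 12640/47 ≈ 268.94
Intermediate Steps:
S(q) = q² (S(q) = q*q = q²)
D(F, f) = 1 - F (D(F, f) = 1² - F = 1 - F)
-632*(-23 + D(-2, -3))/(52 - 5) = -632*(-23 + (1 - 1*(-2)))/(52 - 5) = -632*(-23 + (1 + 2))/47 = -632*(-23 + 3)/47 = -(-12640)/47 = -632*(-20/47) = 12640/47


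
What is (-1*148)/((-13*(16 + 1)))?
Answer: 148/221 ≈ 0.66968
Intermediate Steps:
(-1*148)/((-13*(16 + 1))) = -148/((-13*17)) = -148/(-221) = -148*(-1/221) = 148/221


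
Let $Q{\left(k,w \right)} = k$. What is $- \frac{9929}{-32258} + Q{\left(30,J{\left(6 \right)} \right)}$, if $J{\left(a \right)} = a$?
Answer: $\frac{977669}{32258} \approx 30.308$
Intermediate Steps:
$- \frac{9929}{-32258} + Q{\left(30,J{\left(6 \right)} \right)} = - \frac{9929}{-32258} + 30 = \left(-9929\right) \left(- \frac{1}{32258}\right) + 30 = \frac{9929}{32258} + 30 = \frac{977669}{32258}$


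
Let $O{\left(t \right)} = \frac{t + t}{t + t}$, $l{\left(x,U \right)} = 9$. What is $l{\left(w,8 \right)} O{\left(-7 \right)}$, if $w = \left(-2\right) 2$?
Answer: $9$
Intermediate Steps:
$w = -4$
$O{\left(t \right)} = 1$ ($O{\left(t \right)} = \frac{2 t}{2 t} = 2 t \frac{1}{2 t} = 1$)
$l{\left(w,8 \right)} O{\left(-7 \right)} = 9 \cdot 1 = 9$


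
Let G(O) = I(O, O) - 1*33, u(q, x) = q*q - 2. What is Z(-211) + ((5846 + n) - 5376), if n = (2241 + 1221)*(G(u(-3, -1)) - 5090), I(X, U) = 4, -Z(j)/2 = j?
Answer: -17721086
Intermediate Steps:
u(q, x) = -2 + q² (u(q, x) = q² - 2 = -2 + q²)
Z(j) = -2*j
G(O) = -29 (G(O) = 4 - 1*33 = 4 - 33 = -29)
n = -17721978 (n = (2241 + 1221)*(-29 - 5090) = 3462*(-5119) = -17721978)
Z(-211) + ((5846 + n) - 5376) = -2*(-211) + ((5846 - 17721978) - 5376) = 422 + (-17716132 - 5376) = 422 - 17721508 = -17721086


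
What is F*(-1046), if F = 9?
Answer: -9414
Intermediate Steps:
F*(-1046) = 9*(-1046) = -9414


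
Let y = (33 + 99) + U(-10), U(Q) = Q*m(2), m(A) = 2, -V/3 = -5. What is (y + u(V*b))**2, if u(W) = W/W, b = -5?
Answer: 12769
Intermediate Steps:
V = 15 (V = -3*(-5) = 15)
U(Q) = 2*Q (U(Q) = Q*2 = 2*Q)
u(W) = 1
y = 112 (y = (33 + 99) + 2*(-10) = 132 - 20 = 112)
(y + u(V*b))**2 = (112 + 1)**2 = 113**2 = 12769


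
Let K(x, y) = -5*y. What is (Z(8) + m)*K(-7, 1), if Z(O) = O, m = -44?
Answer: 180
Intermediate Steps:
(Z(8) + m)*K(-7, 1) = (8 - 44)*(-5*1) = -36*(-5) = 180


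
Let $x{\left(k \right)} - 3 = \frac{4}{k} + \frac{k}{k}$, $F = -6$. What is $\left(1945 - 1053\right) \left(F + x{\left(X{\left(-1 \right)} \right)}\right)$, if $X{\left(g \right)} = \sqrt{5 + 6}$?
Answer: $-1784 + \frac{3568 \sqrt{11}}{11} \approx -708.21$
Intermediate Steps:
$X{\left(g \right)} = \sqrt{11}$
$x{\left(k \right)} = 4 + \frac{4}{k}$ ($x{\left(k \right)} = 3 + \left(\frac{4}{k} + \frac{k}{k}\right) = 3 + \left(\frac{4}{k} + 1\right) = 3 + \left(1 + \frac{4}{k}\right) = 4 + \frac{4}{k}$)
$\left(1945 - 1053\right) \left(F + x{\left(X{\left(-1 \right)} \right)}\right) = \left(1945 - 1053\right) \left(-6 + \left(4 + \frac{4}{\sqrt{11}}\right)\right) = 892 \left(-6 + \left(4 + 4 \frac{\sqrt{11}}{11}\right)\right) = 892 \left(-6 + \left(4 + \frac{4 \sqrt{11}}{11}\right)\right) = 892 \left(-2 + \frac{4 \sqrt{11}}{11}\right) = -1784 + \frac{3568 \sqrt{11}}{11}$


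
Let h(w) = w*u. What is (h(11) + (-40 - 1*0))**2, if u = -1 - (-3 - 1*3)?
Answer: 225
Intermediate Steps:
u = 5 (u = -1 - (-3 - 3) = -1 - 1*(-6) = -1 + 6 = 5)
h(w) = 5*w (h(w) = w*5 = 5*w)
(h(11) + (-40 - 1*0))**2 = (5*11 + (-40 - 1*0))**2 = (55 + (-40 + 0))**2 = (55 - 40)**2 = 15**2 = 225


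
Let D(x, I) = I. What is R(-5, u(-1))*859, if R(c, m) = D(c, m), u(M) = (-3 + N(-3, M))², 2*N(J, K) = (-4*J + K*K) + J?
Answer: 3436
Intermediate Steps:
N(J, K) = K²/2 - 3*J/2 (N(J, K) = ((-4*J + K*K) + J)/2 = ((-4*J + K²) + J)/2 = ((K² - 4*J) + J)/2 = (K² - 3*J)/2 = K²/2 - 3*J/2)
u(M) = (3/2 + M²/2)² (u(M) = (-3 + (M²/2 - 3/2*(-3)))² = (-3 + (M²/2 + 9/2))² = (-3 + (9/2 + M²/2))² = (3/2 + M²/2)²)
R(c, m) = m
R(-5, u(-1))*859 = ((3 + (-1)²)²/4)*859 = ((3 + 1)²/4)*859 = ((¼)*4²)*859 = ((¼)*16)*859 = 4*859 = 3436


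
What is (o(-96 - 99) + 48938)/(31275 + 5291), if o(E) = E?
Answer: 48743/36566 ≈ 1.3330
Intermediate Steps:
(o(-96 - 99) + 48938)/(31275 + 5291) = ((-96 - 99) + 48938)/(31275 + 5291) = (-195 + 48938)/36566 = 48743*(1/36566) = 48743/36566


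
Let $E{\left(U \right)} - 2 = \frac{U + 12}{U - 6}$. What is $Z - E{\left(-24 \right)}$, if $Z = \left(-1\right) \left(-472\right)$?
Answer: $\frac{2348}{5} \approx 469.6$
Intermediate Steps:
$Z = 472$
$E{\left(U \right)} = 2 + \frac{12 + U}{-6 + U}$ ($E{\left(U \right)} = 2 + \frac{U + 12}{U - 6} = 2 + \frac{12 + U}{-6 + U}$)
$Z - E{\left(-24 \right)} = 472 - 3 \left(-24\right) \frac{1}{-6 - 24} = 472 - 3 \left(-24\right) \frac{1}{-30} = 472 - 3 \left(-24\right) \left(- \frac{1}{30}\right) = 472 - \frac{12}{5} = \frac{2348}{5}$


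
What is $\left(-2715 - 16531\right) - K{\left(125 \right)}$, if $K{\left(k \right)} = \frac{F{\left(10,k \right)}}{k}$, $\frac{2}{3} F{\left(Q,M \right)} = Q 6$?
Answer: $- \frac{481168}{25} \approx -19247.0$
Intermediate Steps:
$F{\left(Q,M \right)} = 9 Q$ ($F{\left(Q,M \right)} = \frac{3 Q 6}{2} = \frac{3 \cdot 6 Q}{2} = 9 Q$)
$K{\left(k \right)} = \frac{90}{k}$ ($K{\left(k \right)} = \frac{9 \cdot 10}{k} = \frac{90}{k}$)
$\left(-2715 - 16531\right) - K{\left(125 \right)} = \left(-2715 - 16531\right) - \frac{90}{125} = \left(-2715 - 16531\right) - 90 \cdot \frac{1}{125} = -19246 - \frac{18}{25} = - \frac{481168}{25}$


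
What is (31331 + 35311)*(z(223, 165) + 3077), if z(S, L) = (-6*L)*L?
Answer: -10680913266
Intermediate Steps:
z(S, L) = -6*L²
(31331 + 35311)*(z(223, 165) + 3077) = (31331 + 35311)*(-6*165² + 3077) = 66642*(-6*27225 + 3077) = 66642*(-163350 + 3077) = 66642*(-160273) = -10680913266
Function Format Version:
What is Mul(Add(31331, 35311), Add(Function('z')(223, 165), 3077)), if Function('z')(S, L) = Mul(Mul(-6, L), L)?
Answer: -10680913266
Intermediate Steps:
Function('z')(S, L) = Mul(-6, Pow(L, 2))
Mul(Add(31331, 35311), Add(Function('z')(223, 165), 3077)) = Mul(Add(31331, 35311), Add(Mul(-6, Pow(165, 2)), 3077)) = Mul(66642, Add(Mul(-6, 27225), 3077)) = Mul(66642, Add(-163350, 3077)) = Mul(66642, -160273) = -10680913266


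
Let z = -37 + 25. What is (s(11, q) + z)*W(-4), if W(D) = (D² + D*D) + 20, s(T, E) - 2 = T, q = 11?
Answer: 52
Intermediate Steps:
s(T, E) = 2 + T
z = -12
W(D) = 20 + 2*D² (W(D) = (D² + D²) + 20 = 2*D² + 20 = 20 + 2*D²)
(s(11, q) + z)*W(-4) = ((2 + 11) - 12)*(20 + 2*(-4)²) = (13 - 12)*(20 + 2*16) = 1*(20 + 32) = 1*52 = 52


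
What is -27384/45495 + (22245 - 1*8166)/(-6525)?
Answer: -6068183/2198925 ≈ -2.7596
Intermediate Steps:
-27384/45495 + (22245 - 1*8166)/(-6525) = -27384*1/45495 + (22245 - 8166)*(-1/6525) = -9128/15165 + 14079*(-1/6525) = -9128/15165 - 4693/2175 = -6068183/2198925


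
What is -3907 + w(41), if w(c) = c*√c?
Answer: -3907 + 41*√41 ≈ -3644.5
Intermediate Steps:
w(c) = c^(3/2)
-3907 + w(41) = -3907 + 41^(3/2) = -3907 + 41*√41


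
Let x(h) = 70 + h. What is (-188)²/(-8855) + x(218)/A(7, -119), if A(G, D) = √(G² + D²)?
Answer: -35344/8855 + 144*√290/1015 ≈ -1.5754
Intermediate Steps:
A(G, D) = √(D² + G²)
(-188)²/(-8855) + x(218)/A(7, -119) = (-188)²/(-8855) + (70 + 218)/(√((-119)² + 7²)) = 35344*(-1/8855) + 288/(√(14161 + 49)) = -35344/8855 + 288/(√14210) = -35344/8855 + 288/((7*√290)) = -35344/8855 + 288*(√290/2030) = -35344/8855 + 144*√290/1015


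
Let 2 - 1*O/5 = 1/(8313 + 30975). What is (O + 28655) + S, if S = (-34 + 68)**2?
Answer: 1171607443/39288 ≈ 29821.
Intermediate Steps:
S = 1156 (S = 34**2 = 1156)
O = 392875/39288 (O = 10 - 5/(8313 + 30975) = 10 - 5/39288 = 392875/39288 ≈ 9.9999)
(O + 28655) + S = (392875/39288 + 28655) + 1156 = 1126190515/39288 + 1156 = 1171607443/39288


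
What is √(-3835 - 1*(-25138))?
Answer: 9*√263 ≈ 145.96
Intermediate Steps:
√(-3835 - 1*(-25138)) = √(-3835 + 25138) = √21303 = 9*√263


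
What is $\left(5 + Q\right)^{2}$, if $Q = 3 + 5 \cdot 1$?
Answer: $169$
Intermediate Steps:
$Q = 8$ ($Q = 3 + 5 = 8$)
$\left(5 + Q\right)^{2} = \left(5 + 8\right)^{2} = 13^{2} = 169$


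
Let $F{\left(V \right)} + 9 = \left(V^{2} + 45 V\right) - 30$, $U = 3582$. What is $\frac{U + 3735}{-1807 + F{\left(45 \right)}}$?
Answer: $\frac{7317}{2204} \approx 3.3199$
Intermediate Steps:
$F{\left(V \right)} = -39 + V^{2} + 45 V$ ($F{\left(V \right)} = -9 - \left(30 - V^{2} - 45 V\right) = -9 + \left(-30 + V^{2} + 45 V\right) = -39 + V^{2} + 45 V$)
$\frac{U + 3735}{-1807 + F{\left(45 \right)}} = \frac{3582 + 3735}{-1807 + \left(-39 + 45^{2} + 45 \cdot 45\right)} = \frac{7317}{-1807 + \left(-39 + 2025 + 2025\right)} = \frac{7317}{-1807 + 4011} = \frac{7317}{2204}$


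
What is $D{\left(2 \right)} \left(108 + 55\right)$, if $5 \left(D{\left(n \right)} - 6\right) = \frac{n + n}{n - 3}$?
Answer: $\frac{4238}{5} \approx 847.6$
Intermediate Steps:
$D{\left(n \right)} = 6 + \frac{2 n}{5 \left(-3 + n\right)}$ ($D{\left(n \right)} = 6 + \frac{\left(n + n\right) \frac{1}{n - 3}}{5} = 6 + \frac{2 n \frac{1}{-3 + n}}{5} = 6 + \frac{2 n}{5 \left(-3 + n\right)}$)
$D{\left(2 \right)} \left(108 + 55\right) = \frac{2 \left(-45 + 16 \cdot 2\right)}{5 \left(-3 + 2\right)} \left(108 + 55\right) = \frac{2 \left(-45 + 32\right)}{5 \left(-1\right)} 163 = \frac{2}{5} \left(-1\right) \left(-13\right) 163 = \frac{26}{5} \cdot 163 = \frac{4238}{5}$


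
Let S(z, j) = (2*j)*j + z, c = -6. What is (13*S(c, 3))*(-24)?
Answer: -3744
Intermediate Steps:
S(z, j) = z + 2*j**2 (S(z, j) = 2*j**2 + z = z + 2*j**2)
(13*S(c, 3))*(-24) = (13*(-6 + 2*3**2))*(-24) = (13*(-6 + 2*9))*(-24) = (13*(-6 + 18))*(-24) = (13*12)*(-24) = 156*(-24) = -3744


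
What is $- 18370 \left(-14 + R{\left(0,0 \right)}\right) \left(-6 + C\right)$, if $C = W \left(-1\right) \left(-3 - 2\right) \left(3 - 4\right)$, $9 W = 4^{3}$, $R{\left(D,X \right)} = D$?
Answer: $- \frac{96185320}{9} \approx -1.0687 \cdot 10^{7}$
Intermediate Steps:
$W = \frac{64}{9}$ ($W = \frac{4^{3}}{9} = \frac{1}{9} \cdot 64 = \frac{64}{9} \approx 7.1111$)
$C = - \frac{320}{9}$ ($C = \frac{64}{9} \left(-1\right) \left(-3 - 2\right) \left(3 - 4\right) = - \frac{64 \left(\left(-5\right) \left(-1\right)\right)}{9} = \left(- \frac{64}{9}\right) 5 = - \frac{320}{9} \approx -35.556$)
$- 18370 \left(-14 + R{\left(0,0 \right)}\right) \left(-6 + C\right) = - 18370 \left(-14 + 0\right) \left(-6 - \frac{320}{9}\right) = - 18370 \left(\left(-14\right) \left(- \frac{374}{9}\right)\right) = \left(-18370\right) \frac{5236}{9} = - \frac{96185320}{9}$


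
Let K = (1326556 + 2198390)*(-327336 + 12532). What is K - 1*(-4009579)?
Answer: -1109663091005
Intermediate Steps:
K = -1109667100584 (K = 3524946*(-314804) = -1109667100584)
K - 1*(-4009579) = -1109667100584 - 1*(-4009579) = -1109667100584 + 4009579 = -1109663091005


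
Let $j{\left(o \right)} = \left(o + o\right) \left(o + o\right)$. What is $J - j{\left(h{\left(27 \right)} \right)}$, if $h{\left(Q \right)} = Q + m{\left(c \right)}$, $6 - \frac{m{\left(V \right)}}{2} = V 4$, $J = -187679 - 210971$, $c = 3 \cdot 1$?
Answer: $-399550$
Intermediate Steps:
$c = 3$
$J = -398650$ ($J = -187679 - 210971 = -398650$)
$m{\left(V \right)} = 12 - 8 V$ ($m{\left(V \right)} = 12 - 2 V 4 = 12 - 2 \cdot 4 V = 12 - 8 V$)
$h{\left(Q \right)} = -12 + Q$ ($h{\left(Q \right)} = Q + \left(12 - 24\right) = Q - 12 = -12 + Q$)
$j{\left(o \right)} = 4 o^{2}$ ($j{\left(o \right)} = 2 o 2 o = 4 o^{2}$)
$J - j{\left(h{\left(27 \right)} \right)} = -398650 - 4 \left(-12 + 27\right)^{2} = -398650 - 4 \cdot 15^{2} = -398650 - 4 \cdot 225 = -398650 - 900 = -399550$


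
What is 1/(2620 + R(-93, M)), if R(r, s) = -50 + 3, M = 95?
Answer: 1/2573 ≈ 0.00038865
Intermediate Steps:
R(r, s) = -47
1/(2620 + R(-93, M)) = 1/(2620 - 47) = 1/2573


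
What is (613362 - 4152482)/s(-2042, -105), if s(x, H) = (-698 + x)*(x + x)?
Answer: -44239/139877 ≈ -0.31627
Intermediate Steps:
s(x, H) = 2*x*(-698 + x) (s(x, H) = (-698 + x)*(2*x) = 2*x*(-698 + x))
(613362 - 4152482)/s(-2042, -105) = (613362 - 4152482)/((2*(-2042)*(-698 - 2042))) = -3539120/(2*(-2042)*(-2740)) = -3539120/11190160 = -3539120*1/11190160 = -44239/139877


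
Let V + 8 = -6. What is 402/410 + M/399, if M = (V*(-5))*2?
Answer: 15557/11685 ≈ 1.3314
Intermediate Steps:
V = -14 (V = -8 - 6 = -14)
M = 140 (M = -14*(-5)*2 = 70*2 = 140)
402/410 + M/399 = 402/410 + 140/399 = 402*(1/410) + 140*(1/399) = 201/205 + 20/57 = 15557/11685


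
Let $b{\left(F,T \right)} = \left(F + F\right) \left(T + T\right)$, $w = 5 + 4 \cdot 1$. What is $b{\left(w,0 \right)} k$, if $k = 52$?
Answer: $0$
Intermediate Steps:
$w = 9$ ($w = 5 + 4 = 9$)
$b{\left(F,T \right)} = 4 F T$ ($b{\left(F,T \right)} = 2 F 2 T = 4 F T$)
$b{\left(w,0 \right)} k = 4 \cdot 9 \cdot 0 \cdot 52 = 0 \cdot 52 = 0$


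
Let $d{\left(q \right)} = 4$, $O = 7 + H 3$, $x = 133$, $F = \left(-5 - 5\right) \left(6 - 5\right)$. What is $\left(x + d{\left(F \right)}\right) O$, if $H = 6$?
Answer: $3425$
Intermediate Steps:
$F = -10$ ($F = \left(-10\right) 1 = -10$)
$O = 25$ ($O = 7 + 6 \cdot 3 = 7 + 18 = 25$)
$\left(x + d{\left(F \right)}\right) O = \left(133 + 4\right) 25 = 137 \cdot 25 = 3425$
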